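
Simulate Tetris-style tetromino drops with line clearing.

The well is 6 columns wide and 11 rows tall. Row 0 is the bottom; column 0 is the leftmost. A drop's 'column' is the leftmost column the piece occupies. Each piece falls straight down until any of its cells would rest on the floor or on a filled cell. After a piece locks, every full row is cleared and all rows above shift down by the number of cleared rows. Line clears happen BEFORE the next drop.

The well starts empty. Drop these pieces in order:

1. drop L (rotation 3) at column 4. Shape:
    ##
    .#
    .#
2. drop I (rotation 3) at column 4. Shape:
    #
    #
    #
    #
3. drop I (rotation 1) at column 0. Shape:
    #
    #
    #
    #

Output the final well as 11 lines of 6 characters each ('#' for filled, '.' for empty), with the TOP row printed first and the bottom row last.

Drop 1: L rot3 at col 4 lands with bottom-row=0; cleared 0 line(s) (total 0); column heights now [0 0 0 0 3 3], max=3
Drop 2: I rot3 at col 4 lands with bottom-row=3; cleared 0 line(s) (total 0); column heights now [0 0 0 0 7 3], max=7
Drop 3: I rot1 at col 0 lands with bottom-row=0; cleared 0 line(s) (total 0); column heights now [4 0 0 0 7 3], max=7

Answer: ......
......
......
......
....#.
....#.
....#.
#...#.
#...##
#....#
#....#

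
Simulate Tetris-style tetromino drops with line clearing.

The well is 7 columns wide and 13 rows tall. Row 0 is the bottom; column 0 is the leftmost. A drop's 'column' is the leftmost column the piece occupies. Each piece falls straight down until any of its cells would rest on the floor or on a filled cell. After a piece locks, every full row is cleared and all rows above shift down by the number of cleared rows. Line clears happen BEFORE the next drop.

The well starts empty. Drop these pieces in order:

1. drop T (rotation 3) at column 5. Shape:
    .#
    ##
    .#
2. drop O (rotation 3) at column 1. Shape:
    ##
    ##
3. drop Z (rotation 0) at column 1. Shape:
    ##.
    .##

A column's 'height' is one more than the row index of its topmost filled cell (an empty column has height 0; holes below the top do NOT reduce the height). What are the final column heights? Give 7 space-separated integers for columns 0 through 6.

Drop 1: T rot3 at col 5 lands with bottom-row=0; cleared 0 line(s) (total 0); column heights now [0 0 0 0 0 2 3], max=3
Drop 2: O rot3 at col 1 lands with bottom-row=0; cleared 0 line(s) (total 0); column heights now [0 2 2 0 0 2 3], max=3
Drop 3: Z rot0 at col 1 lands with bottom-row=2; cleared 0 line(s) (total 0); column heights now [0 4 4 3 0 2 3], max=4

Answer: 0 4 4 3 0 2 3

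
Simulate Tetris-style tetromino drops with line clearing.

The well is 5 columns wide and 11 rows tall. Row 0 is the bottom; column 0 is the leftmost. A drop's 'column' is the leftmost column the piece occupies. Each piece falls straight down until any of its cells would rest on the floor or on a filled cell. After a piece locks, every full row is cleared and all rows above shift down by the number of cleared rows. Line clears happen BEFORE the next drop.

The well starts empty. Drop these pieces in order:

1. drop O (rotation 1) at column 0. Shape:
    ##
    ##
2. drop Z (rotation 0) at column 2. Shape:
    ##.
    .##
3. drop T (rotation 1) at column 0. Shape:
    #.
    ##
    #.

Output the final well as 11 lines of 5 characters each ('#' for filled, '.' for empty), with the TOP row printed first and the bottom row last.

Drop 1: O rot1 at col 0 lands with bottom-row=0; cleared 0 line(s) (total 0); column heights now [2 2 0 0 0], max=2
Drop 2: Z rot0 at col 2 lands with bottom-row=0; cleared 0 line(s) (total 0); column heights now [2 2 2 2 1], max=2
Drop 3: T rot1 at col 0 lands with bottom-row=2; cleared 0 line(s) (total 0); column heights now [5 4 2 2 1], max=5

Answer: .....
.....
.....
.....
.....
.....
#....
##...
#....
####.
##.##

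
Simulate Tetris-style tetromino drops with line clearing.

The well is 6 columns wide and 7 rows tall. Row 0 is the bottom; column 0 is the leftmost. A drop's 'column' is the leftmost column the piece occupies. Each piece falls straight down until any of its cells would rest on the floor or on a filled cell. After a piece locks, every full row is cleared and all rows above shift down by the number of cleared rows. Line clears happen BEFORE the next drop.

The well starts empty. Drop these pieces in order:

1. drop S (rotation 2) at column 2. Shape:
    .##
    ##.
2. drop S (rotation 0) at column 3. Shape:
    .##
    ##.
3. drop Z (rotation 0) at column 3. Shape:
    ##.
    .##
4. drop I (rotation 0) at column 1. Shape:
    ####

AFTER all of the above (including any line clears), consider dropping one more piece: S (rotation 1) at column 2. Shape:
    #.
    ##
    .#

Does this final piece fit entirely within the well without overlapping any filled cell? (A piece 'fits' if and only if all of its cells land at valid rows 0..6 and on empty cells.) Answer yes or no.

Drop 1: S rot2 at col 2 lands with bottom-row=0; cleared 0 line(s) (total 0); column heights now [0 0 1 2 2 0], max=2
Drop 2: S rot0 at col 3 lands with bottom-row=2; cleared 0 line(s) (total 0); column heights now [0 0 1 3 4 4], max=4
Drop 3: Z rot0 at col 3 lands with bottom-row=4; cleared 0 line(s) (total 0); column heights now [0 0 1 6 6 5], max=6
Drop 4: I rot0 at col 1 lands with bottom-row=6; cleared 0 line(s) (total 0); column heights now [0 7 7 7 7 5], max=7
Test piece S rot1 at col 2 (width 2): heights before test = [0 7 7 7 7 5]; fits = False

Answer: no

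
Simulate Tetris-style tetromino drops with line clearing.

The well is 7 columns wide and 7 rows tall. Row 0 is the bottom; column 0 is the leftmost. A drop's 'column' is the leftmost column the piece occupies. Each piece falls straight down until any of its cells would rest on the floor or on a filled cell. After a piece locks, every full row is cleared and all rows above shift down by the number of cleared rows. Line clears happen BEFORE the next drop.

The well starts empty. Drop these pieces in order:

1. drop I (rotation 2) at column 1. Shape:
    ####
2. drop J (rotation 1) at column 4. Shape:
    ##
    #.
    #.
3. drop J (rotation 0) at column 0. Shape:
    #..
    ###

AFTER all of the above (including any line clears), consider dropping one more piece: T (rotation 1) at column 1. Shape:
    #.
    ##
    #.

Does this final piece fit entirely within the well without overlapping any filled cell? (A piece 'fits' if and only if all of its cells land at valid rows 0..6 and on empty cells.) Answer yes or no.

Drop 1: I rot2 at col 1 lands with bottom-row=0; cleared 0 line(s) (total 0); column heights now [0 1 1 1 1 0 0], max=1
Drop 2: J rot1 at col 4 lands with bottom-row=1; cleared 0 line(s) (total 0); column heights now [0 1 1 1 4 4 0], max=4
Drop 3: J rot0 at col 0 lands with bottom-row=1; cleared 0 line(s) (total 0); column heights now [3 2 2 1 4 4 0], max=4
Test piece T rot1 at col 1 (width 2): heights before test = [3 2 2 1 4 4 0]; fits = True

Answer: yes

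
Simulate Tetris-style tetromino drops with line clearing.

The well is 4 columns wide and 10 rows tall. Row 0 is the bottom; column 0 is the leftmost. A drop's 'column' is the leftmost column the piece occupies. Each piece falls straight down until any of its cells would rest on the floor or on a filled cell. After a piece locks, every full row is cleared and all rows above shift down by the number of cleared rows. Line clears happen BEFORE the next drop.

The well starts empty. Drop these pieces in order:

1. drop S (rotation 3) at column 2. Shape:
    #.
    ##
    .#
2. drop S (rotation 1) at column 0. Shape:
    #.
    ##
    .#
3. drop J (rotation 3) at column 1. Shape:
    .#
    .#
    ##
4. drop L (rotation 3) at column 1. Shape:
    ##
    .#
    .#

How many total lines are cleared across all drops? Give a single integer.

Answer: 1

Derivation:
Drop 1: S rot3 at col 2 lands with bottom-row=0; cleared 0 line(s) (total 0); column heights now [0 0 3 2], max=3
Drop 2: S rot1 at col 0 lands with bottom-row=0; cleared 1 line(s) (total 1); column heights now [2 1 2 1], max=2
Drop 3: J rot3 at col 1 lands with bottom-row=2; cleared 0 line(s) (total 1); column heights now [2 3 5 1], max=5
Drop 4: L rot3 at col 1 lands with bottom-row=5; cleared 0 line(s) (total 1); column heights now [2 8 8 1], max=8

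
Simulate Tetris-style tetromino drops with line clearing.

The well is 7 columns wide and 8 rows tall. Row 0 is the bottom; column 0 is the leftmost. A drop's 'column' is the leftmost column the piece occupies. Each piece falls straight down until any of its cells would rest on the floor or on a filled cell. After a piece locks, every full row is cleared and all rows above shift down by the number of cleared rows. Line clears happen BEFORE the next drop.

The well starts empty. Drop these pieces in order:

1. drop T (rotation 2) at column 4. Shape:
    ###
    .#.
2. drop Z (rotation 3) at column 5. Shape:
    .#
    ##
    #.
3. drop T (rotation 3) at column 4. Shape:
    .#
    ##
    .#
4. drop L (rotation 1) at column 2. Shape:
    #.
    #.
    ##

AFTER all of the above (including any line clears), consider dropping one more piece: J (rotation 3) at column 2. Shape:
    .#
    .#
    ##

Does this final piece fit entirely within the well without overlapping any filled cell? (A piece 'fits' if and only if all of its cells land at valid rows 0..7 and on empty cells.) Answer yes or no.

Drop 1: T rot2 at col 4 lands with bottom-row=0; cleared 0 line(s) (total 0); column heights now [0 0 0 0 2 2 2], max=2
Drop 2: Z rot3 at col 5 lands with bottom-row=2; cleared 0 line(s) (total 0); column heights now [0 0 0 0 2 4 5], max=5
Drop 3: T rot3 at col 4 lands with bottom-row=4; cleared 0 line(s) (total 0); column heights now [0 0 0 0 6 7 5], max=7
Drop 4: L rot1 at col 2 lands with bottom-row=0; cleared 0 line(s) (total 0); column heights now [0 0 3 1 6 7 5], max=7
Test piece J rot3 at col 2 (width 2): heights before test = [0 0 3 1 6 7 5]; fits = True

Answer: yes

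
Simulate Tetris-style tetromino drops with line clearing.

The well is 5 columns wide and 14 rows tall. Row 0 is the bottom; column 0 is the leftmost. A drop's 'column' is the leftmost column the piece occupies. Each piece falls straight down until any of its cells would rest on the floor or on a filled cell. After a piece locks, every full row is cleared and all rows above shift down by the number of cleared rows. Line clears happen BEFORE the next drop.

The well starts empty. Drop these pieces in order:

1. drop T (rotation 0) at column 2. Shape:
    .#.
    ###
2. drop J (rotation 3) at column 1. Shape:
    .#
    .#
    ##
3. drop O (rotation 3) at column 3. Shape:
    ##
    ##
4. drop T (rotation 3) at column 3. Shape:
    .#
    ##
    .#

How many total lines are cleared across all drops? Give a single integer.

Drop 1: T rot0 at col 2 lands with bottom-row=0; cleared 0 line(s) (total 0); column heights now [0 0 1 2 1], max=2
Drop 2: J rot3 at col 1 lands with bottom-row=1; cleared 0 line(s) (total 0); column heights now [0 2 4 2 1], max=4
Drop 3: O rot3 at col 3 lands with bottom-row=2; cleared 0 line(s) (total 0); column heights now [0 2 4 4 4], max=4
Drop 4: T rot3 at col 3 lands with bottom-row=4; cleared 0 line(s) (total 0); column heights now [0 2 4 6 7], max=7

Answer: 0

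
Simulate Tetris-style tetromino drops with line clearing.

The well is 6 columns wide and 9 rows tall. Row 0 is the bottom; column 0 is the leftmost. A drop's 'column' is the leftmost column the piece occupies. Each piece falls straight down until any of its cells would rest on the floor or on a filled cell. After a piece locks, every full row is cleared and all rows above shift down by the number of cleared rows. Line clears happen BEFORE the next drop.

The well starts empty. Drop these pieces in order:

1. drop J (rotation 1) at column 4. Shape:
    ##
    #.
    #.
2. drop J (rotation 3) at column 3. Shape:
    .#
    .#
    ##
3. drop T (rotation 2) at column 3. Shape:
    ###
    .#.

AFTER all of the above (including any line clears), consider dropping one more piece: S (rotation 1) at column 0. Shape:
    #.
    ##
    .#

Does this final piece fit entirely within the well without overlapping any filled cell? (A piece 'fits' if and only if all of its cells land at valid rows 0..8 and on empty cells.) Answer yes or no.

Drop 1: J rot1 at col 4 lands with bottom-row=0; cleared 0 line(s) (total 0); column heights now [0 0 0 0 3 3], max=3
Drop 2: J rot3 at col 3 lands with bottom-row=3; cleared 0 line(s) (total 0); column heights now [0 0 0 4 6 3], max=6
Drop 3: T rot2 at col 3 lands with bottom-row=6; cleared 0 line(s) (total 0); column heights now [0 0 0 8 8 8], max=8
Test piece S rot1 at col 0 (width 2): heights before test = [0 0 0 8 8 8]; fits = True

Answer: yes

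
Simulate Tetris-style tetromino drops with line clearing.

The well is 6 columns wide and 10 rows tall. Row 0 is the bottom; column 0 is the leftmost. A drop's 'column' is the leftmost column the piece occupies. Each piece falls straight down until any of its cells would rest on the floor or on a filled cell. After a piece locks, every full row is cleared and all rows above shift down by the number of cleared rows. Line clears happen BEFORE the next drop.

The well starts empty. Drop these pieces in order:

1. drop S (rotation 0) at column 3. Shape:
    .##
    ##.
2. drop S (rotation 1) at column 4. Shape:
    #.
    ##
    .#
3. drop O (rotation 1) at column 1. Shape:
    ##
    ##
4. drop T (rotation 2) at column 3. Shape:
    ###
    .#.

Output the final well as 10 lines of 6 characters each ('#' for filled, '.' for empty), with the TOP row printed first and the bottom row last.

Answer: ......
......
......
...###
....#.
....#.
....##
.....#
.##.##
.####.

Derivation:
Drop 1: S rot0 at col 3 lands with bottom-row=0; cleared 0 line(s) (total 0); column heights now [0 0 0 1 2 2], max=2
Drop 2: S rot1 at col 4 lands with bottom-row=2; cleared 0 line(s) (total 0); column heights now [0 0 0 1 5 4], max=5
Drop 3: O rot1 at col 1 lands with bottom-row=0; cleared 0 line(s) (total 0); column heights now [0 2 2 1 5 4], max=5
Drop 4: T rot2 at col 3 lands with bottom-row=5; cleared 0 line(s) (total 0); column heights now [0 2 2 7 7 7], max=7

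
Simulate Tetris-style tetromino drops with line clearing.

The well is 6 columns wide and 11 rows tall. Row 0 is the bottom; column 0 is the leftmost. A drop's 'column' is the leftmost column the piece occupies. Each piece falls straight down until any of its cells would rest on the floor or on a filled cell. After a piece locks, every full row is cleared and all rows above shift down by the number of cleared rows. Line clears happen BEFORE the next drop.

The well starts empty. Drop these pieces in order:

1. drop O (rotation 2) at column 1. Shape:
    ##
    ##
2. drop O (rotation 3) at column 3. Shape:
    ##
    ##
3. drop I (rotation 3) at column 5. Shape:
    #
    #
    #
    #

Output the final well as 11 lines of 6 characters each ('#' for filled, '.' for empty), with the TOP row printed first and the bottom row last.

Answer: ......
......
......
......
......
......
......
.....#
.....#
.#####
.#####

Derivation:
Drop 1: O rot2 at col 1 lands with bottom-row=0; cleared 0 line(s) (total 0); column heights now [0 2 2 0 0 0], max=2
Drop 2: O rot3 at col 3 lands with bottom-row=0; cleared 0 line(s) (total 0); column heights now [0 2 2 2 2 0], max=2
Drop 3: I rot3 at col 5 lands with bottom-row=0; cleared 0 line(s) (total 0); column heights now [0 2 2 2 2 4], max=4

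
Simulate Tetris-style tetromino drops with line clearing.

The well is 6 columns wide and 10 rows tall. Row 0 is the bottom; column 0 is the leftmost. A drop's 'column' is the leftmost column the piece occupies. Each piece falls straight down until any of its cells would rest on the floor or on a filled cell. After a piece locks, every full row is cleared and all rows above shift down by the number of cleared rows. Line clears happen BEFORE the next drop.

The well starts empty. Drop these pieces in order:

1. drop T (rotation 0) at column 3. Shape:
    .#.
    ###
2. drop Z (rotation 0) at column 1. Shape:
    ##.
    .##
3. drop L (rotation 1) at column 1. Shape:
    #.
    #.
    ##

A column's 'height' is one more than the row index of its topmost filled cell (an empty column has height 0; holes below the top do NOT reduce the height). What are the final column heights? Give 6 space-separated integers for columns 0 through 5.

Drop 1: T rot0 at col 3 lands with bottom-row=0; cleared 0 line(s) (total 0); column heights now [0 0 0 1 2 1], max=2
Drop 2: Z rot0 at col 1 lands with bottom-row=1; cleared 0 line(s) (total 0); column heights now [0 3 3 2 2 1], max=3
Drop 3: L rot1 at col 1 lands with bottom-row=3; cleared 0 line(s) (total 0); column heights now [0 6 4 2 2 1], max=6

Answer: 0 6 4 2 2 1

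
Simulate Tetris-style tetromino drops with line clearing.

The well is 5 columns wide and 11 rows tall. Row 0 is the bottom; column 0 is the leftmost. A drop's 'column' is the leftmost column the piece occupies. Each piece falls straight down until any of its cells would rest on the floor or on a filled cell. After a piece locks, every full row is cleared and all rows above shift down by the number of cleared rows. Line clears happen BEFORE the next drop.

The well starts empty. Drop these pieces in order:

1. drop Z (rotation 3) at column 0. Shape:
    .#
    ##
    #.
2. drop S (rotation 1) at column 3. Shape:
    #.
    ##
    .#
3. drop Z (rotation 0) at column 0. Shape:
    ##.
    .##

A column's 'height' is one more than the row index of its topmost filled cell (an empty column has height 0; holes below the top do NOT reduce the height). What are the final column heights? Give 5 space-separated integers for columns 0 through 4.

Answer: 5 5 4 3 2

Derivation:
Drop 1: Z rot3 at col 0 lands with bottom-row=0; cleared 0 line(s) (total 0); column heights now [2 3 0 0 0], max=3
Drop 2: S rot1 at col 3 lands with bottom-row=0; cleared 0 line(s) (total 0); column heights now [2 3 0 3 2], max=3
Drop 3: Z rot0 at col 0 lands with bottom-row=3; cleared 0 line(s) (total 0); column heights now [5 5 4 3 2], max=5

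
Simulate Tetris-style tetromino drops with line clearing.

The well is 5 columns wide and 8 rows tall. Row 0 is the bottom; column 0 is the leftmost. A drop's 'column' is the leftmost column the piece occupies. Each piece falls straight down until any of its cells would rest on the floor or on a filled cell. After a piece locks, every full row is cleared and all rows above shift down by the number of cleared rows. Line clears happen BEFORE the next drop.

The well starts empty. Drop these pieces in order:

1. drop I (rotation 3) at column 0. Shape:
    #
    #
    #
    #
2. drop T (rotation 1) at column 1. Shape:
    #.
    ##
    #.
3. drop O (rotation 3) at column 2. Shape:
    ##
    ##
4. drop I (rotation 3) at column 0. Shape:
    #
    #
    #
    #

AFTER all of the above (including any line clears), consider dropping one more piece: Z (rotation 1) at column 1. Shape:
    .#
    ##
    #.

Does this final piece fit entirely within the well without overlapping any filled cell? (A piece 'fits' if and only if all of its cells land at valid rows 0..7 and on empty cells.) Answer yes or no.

Drop 1: I rot3 at col 0 lands with bottom-row=0; cleared 0 line(s) (total 0); column heights now [4 0 0 0 0], max=4
Drop 2: T rot1 at col 1 lands with bottom-row=0; cleared 0 line(s) (total 0); column heights now [4 3 2 0 0], max=4
Drop 3: O rot3 at col 2 lands with bottom-row=2; cleared 0 line(s) (total 0); column heights now [4 3 4 4 0], max=4
Drop 4: I rot3 at col 0 lands with bottom-row=4; cleared 0 line(s) (total 0); column heights now [8 3 4 4 0], max=8
Test piece Z rot1 at col 1 (width 2): heights before test = [8 3 4 4 0]; fits = True

Answer: yes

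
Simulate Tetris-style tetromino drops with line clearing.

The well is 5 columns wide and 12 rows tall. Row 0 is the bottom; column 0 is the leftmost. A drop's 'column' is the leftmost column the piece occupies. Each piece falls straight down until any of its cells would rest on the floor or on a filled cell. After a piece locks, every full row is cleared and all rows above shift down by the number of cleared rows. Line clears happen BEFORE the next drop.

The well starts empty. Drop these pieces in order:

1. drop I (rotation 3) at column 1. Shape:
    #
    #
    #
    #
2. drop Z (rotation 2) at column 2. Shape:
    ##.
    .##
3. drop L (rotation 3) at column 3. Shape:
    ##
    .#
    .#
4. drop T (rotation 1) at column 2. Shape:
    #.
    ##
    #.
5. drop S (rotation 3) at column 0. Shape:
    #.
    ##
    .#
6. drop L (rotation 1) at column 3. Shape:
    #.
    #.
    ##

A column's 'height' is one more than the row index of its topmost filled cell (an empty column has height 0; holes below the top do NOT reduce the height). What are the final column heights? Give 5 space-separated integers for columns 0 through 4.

Answer: 6 5 5 7 4

Derivation:
Drop 1: I rot3 at col 1 lands with bottom-row=0; cleared 0 line(s) (total 0); column heights now [0 4 0 0 0], max=4
Drop 2: Z rot2 at col 2 lands with bottom-row=0; cleared 0 line(s) (total 0); column heights now [0 4 2 2 1], max=4
Drop 3: L rot3 at col 3 lands with bottom-row=1; cleared 0 line(s) (total 0); column heights now [0 4 2 4 4], max=4
Drop 4: T rot1 at col 2 lands with bottom-row=3; cleared 0 line(s) (total 0); column heights now [0 4 6 5 4], max=6
Drop 5: S rot3 at col 0 lands with bottom-row=4; cleared 0 line(s) (total 0); column heights now [7 6 6 5 4], max=7
Drop 6: L rot1 at col 3 lands with bottom-row=5; cleared 1 line(s) (total 1); column heights now [6 5 5 7 4], max=7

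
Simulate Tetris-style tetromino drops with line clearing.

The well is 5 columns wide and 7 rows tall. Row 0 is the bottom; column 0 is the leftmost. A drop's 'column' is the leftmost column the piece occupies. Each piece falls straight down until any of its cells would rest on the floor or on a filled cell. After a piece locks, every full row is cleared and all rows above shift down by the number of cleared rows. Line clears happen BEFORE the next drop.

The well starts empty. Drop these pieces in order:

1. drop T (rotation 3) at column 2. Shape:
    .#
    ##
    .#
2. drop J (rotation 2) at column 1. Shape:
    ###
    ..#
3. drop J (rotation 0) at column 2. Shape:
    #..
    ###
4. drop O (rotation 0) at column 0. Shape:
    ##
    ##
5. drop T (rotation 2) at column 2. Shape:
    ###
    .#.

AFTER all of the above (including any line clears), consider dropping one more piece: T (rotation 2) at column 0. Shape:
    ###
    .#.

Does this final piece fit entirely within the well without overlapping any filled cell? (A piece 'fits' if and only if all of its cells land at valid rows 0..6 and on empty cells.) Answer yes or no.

Answer: no

Derivation:
Drop 1: T rot3 at col 2 lands with bottom-row=0; cleared 0 line(s) (total 0); column heights now [0 0 2 3 0], max=3
Drop 2: J rot2 at col 1 lands with bottom-row=3; cleared 0 line(s) (total 0); column heights now [0 5 5 5 0], max=5
Drop 3: J rot0 at col 2 lands with bottom-row=5; cleared 0 line(s) (total 0); column heights now [0 5 7 6 6], max=7
Drop 4: O rot0 at col 0 lands with bottom-row=5; cleared 1 line(s) (total 1); column heights now [6 6 6 5 0], max=6
Drop 5: T rot2 at col 2 lands with bottom-row=5; cleared 0 line(s) (total 1); column heights now [6 6 7 7 7], max=7
Test piece T rot2 at col 0 (width 3): heights before test = [6 6 7 7 7]; fits = False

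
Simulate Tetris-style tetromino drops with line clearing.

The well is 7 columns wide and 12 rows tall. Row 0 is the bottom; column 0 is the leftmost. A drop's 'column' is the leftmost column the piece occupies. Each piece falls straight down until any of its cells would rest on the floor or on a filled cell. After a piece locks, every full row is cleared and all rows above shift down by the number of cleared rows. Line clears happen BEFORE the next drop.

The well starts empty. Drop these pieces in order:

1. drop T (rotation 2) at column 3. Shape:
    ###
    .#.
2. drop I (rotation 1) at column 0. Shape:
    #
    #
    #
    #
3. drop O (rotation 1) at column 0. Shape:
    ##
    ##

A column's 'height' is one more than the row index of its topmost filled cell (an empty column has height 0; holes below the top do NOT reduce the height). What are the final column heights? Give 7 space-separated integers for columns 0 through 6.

Drop 1: T rot2 at col 3 lands with bottom-row=0; cleared 0 line(s) (total 0); column heights now [0 0 0 2 2 2 0], max=2
Drop 2: I rot1 at col 0 lands with bottom-row=0; cleared 0 line(s) (total 0); column heights now [4 0 0 2 2 2 0], max=4
Drop 3: O rot1 at col 0 lands with bottom-row=4; cleared 0 line(s) (total 0); column heights now [6 6 0 2 2 2 0], max=6

Answer: 6 6 0 2 2 2 0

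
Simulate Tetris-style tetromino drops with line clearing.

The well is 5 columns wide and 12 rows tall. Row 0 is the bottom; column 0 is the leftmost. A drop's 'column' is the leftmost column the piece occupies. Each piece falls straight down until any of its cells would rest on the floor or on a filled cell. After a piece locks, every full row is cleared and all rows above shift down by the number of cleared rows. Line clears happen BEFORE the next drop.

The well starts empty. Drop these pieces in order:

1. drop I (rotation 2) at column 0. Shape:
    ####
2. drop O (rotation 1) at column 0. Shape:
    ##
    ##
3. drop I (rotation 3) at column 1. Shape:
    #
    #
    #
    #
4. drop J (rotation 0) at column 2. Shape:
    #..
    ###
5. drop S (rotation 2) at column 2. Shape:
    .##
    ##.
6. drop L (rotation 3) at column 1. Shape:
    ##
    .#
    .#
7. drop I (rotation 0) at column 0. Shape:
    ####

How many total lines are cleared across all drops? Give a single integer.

Drop 1: I rot2 at col 0 lands with bottom-row=0; cleared 0 line(s) (total 0); column heights now [1 1 1 1 0], max=1
Drop 2: O rot1 at col 0 lands with bottom-row=1; cleared 0 line(s) (total 0); column heights now [3 3 1 1 0], max=3
Drop 3: I rot3 at col 1 lands with bottom-row=3; cleared 0 line(s) (total 0); column heights now [3 7 1 1 0], max=7
Drop 4: J rot0 at col 2 lands with bottom-row=1; cleared 1 line(s) (total 1); column heights now [2 6 2 1 0], max=6
Drop 5: S rot2 at col 2 lands with bottom-row=2; cleared 0 line(s) (total 1); column heights now [2 6 3 4 4], max=6
Drop 6: L rot3 at col 1 lands with bottom-row=4; cleared 0 line(s) (total 1); column heights now [2 7 7 4 4], max=7
Drop 7: I rot0 at col 0 lands with bottom-row=7; cleared 0 line(s) (total 1); column heights now [8 8 8 8 4], max=8

Answer: 1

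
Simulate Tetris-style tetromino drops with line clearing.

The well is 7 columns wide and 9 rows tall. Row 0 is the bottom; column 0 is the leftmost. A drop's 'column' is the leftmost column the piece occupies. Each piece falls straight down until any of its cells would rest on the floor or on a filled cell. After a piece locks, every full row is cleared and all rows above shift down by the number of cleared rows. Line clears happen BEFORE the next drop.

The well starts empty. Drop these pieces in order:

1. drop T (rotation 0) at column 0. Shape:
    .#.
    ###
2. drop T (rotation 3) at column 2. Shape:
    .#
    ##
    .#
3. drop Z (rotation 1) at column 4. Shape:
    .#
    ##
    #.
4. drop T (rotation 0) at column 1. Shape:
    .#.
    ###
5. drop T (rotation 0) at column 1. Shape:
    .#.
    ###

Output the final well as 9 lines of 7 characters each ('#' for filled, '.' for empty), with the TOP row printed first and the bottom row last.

Drop 1: T rot0 at col 0 lands with bottom-row=0; cleared 0 line(s) (total 0); column heights now [1 2 1 0 0 0 0], max=2
Drop 2: T rot3 at col 2 lands with bottom-row=0; cleared 0 line(s) (total 0); column heights now [1 2 2 3 0 0 0], max=3
Drop 3: Z rot1 at col 4 lands with bottom-row=0; cleared 0 line(s) (total 0); column heights now [1 2 2 3 2 3 0], max=3
Drop 4: T rot0 at col 1 lands with bottom-row=3; cleared 0 line(s) (total 0); column heights now [1 4 5 4 2 3 0], max=5
Drop 5: T rot0 at col 1 lands with bottom-row=5; cleared 0 line(s) (total 0); column heights now [1 6 7 6 2 3 0], max=7

Answer: .......
.......
..#....
.###...
..#....
.###...
...#.#.
.#####.
#####..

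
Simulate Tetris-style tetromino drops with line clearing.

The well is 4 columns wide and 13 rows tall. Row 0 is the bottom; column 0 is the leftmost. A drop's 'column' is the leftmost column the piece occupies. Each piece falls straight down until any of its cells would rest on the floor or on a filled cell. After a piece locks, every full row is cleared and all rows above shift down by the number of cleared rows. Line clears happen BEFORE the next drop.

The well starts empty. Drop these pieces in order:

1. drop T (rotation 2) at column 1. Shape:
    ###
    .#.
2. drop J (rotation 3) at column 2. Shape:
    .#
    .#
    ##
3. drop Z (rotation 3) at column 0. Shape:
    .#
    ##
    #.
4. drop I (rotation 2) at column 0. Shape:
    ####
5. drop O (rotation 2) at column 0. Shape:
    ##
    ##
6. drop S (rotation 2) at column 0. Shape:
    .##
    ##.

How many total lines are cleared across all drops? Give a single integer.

Answer: 3

Derivation:
Drop 1: T rot2 at col 1 lands with bottom-row=0; cleared 0 line(s) (total 0); column heights now [0 2 2 2], max=2
Drop 2: J rot3 at col 2 lands with bottom-row=2; cleared 0 line(s) (total 0); column heights now [0 2 3 5], max=5
Drop 3: Z rot3 at col 0 lands with bottom-row=1; cleared 2 line(s) (total 2); column heights now [0 2 1 3], max=3
Drop 4: I rot2 at col 0 lands with bottom-row=3; cleared 1 line(s) (total 3); column heights now [0 2 1 3], max=3
Drop 5: O rot2 at col 0 lands with bottom-row=2; cleared 0 line(s) (total 3); column heights now [4 4 1 3], max=4
Drop 6: S rot2 at col 0 lands with bottom-row=4; cleared 0 line(s) (total 3); column heights now [5 6 6 3], max=6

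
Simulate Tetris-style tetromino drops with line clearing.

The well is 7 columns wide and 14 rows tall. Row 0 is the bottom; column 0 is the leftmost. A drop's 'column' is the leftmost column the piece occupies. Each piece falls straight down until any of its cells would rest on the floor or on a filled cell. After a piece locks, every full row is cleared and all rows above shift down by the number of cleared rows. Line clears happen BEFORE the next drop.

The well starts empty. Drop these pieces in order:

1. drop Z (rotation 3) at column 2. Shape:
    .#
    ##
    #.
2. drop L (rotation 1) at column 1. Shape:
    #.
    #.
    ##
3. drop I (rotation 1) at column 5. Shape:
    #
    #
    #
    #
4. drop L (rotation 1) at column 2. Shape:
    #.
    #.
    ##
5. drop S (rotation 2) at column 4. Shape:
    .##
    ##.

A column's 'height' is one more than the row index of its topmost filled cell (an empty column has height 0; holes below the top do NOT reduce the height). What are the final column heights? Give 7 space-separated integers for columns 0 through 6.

Drop 1: Z rot3 at col 2 lands with bottom-row=0; cleared 0 line(s) (total 0); column heights now [0 0 2 3 0 0 0], max=3
Drop 2: L rot1 at col 1 lands with bottom-row=2; cleared 0 line(s) (total 0); column heights now [0 5 3 3 0 0 0], max=5
Drop 3: I rot1 at col 5 lands with bottom-row=0; cleared 0 line(s) (total 0); column heights now [0 5 3 3 0 4 0], max=5
Drop 4: L rot1 at col 2 lands with bottom-row=3; cleared 0 line(s) (total 0); column heights now [0 5 6 4 0 4 0], max=6
Drop 5: S rot2 at col 4 lands with bottom-row=4; cleared 0 line(s) (total 0); column heights now [0 5 6 4 5 6 6], max=6

Answer: 0 5 6 4 5 6 6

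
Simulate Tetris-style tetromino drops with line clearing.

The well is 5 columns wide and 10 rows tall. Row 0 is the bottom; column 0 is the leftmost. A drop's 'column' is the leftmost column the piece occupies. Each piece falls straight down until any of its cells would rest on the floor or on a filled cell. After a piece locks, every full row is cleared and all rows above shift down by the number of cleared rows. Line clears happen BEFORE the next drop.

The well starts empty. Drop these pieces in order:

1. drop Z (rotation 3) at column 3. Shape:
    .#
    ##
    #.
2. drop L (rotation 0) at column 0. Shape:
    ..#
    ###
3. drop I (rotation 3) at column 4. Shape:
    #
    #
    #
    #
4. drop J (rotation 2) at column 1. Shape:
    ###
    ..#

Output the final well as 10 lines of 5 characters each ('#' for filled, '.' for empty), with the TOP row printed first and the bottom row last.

Drop 1: Z rot3 at col 3 lands with bottom-row=0; cleared 0 line(s) (total 0); column heights now [0 0 0 2 3], max=3
Drop 2: L rot0 at col 0 lands with bottom-row=0; cleared 0 line(s) (total 0); column heights now [1 1 2 2 3], max=3
Drop 3: I rot3 at col 4 lands with bottom-row=3; cleared 0 line(s) (total 0); column heights now [1 1 2 2 7], max=7
Drop 4: J rot2 at col 1 lands with bottom-row=2; cleared 0 line(s) (total 0); column heights now [1 4 4 4 7], max=7

Answer: .....
.....
.....
....#
....#
....#
.####
...##
..###
####.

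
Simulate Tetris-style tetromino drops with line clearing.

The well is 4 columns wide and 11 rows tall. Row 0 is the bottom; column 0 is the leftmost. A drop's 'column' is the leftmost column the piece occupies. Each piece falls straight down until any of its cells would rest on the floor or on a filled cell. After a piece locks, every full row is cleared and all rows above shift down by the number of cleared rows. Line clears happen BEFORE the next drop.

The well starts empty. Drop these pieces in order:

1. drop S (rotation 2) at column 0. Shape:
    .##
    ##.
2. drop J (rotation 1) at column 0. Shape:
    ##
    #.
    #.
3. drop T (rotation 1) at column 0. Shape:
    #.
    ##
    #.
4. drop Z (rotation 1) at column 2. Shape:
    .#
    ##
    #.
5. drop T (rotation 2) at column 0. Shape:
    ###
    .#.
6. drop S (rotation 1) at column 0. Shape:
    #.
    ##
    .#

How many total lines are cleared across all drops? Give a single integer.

Answer: 1

Derivation:
Drop 1: S rot2 at col 0 lands with bottom-row=0; cleared 0 line(s) (total 0); column heights now [1 2 2 0], max=2
Drop 2: J rot1 at col 0 lands with bottom-row=1; cleared 0 line(s) (total 0); column heights now [4 4 2 0], max=4
Drop 3: T rot1 at col 0 lands with bottom-row=4; cleared 0 line(s) (total 0); column heights now [7 6 2 0], max=7
Drop 4: Z rot1 at col 2 lands with bottom-row=2; cleared 1 line(s) (total 1); column heights now [6 5 3 4], max=6
Drop 5: T rot2 at col 0 lands with bottom-row=5; cleared 0 line(s) (total 1); column heights now [7 7 7 4], max=7
Drop 6: S rot1 at col 0 lands with bottom-row=7; cleared 0 line(s) (total 1); column heights now [10 9 7 4], max=10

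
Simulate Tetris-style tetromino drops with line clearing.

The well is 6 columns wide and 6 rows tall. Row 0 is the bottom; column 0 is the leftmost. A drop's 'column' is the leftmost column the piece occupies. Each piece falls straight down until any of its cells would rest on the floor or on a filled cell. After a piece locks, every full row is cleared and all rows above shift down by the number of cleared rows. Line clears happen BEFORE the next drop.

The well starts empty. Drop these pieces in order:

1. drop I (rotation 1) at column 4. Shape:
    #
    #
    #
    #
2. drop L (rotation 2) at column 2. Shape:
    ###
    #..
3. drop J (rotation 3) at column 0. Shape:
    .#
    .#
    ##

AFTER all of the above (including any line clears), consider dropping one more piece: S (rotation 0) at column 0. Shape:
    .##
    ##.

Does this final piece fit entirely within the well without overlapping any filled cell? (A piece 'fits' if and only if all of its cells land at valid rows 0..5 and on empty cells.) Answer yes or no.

Drop 1: I rot1 at col 4 lands with bottom-row=0; cleared 0 line(s) (total 0); column heights now [0 0 0 0 4 0], max=4
Drop 2: L rot2 at col 2 lands with bottom-row=3; cleared 0 line(s) (total 0); column heights now [0 0 5 5 5 0], max=5
Drop 3: J rot3 at col 0 lands with bottom-row=0; cleared 0 line(s) (total 0); column heights now [1 3 5 5 5 0], max=5
Test piece S rot0 at col 0 (width 3): heights before test = [1 3 5 5 5 0]; fits = True

Answer: yes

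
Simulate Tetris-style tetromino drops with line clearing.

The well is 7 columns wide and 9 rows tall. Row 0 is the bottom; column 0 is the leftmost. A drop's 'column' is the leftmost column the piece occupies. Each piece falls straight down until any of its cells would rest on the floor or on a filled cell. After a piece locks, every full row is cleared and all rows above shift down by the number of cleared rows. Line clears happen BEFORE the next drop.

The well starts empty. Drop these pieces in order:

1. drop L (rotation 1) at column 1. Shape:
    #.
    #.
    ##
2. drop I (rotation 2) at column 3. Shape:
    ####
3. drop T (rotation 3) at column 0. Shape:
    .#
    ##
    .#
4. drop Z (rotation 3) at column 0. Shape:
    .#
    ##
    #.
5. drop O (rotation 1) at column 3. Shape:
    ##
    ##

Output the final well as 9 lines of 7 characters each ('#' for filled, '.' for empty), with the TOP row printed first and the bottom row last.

Answer: .......
.#.....
##.....
##.....
##.....
.#.....
.#.##..
.#.##..
.######

Derivation:
Drop 1: L rot1 at col 1 lands with bottom-row=0; cleared 0 line(s) (total 0); column heights now [0 3 1 0 0 0 0], max=3
Drop 2: I rot2 at col 3 lands with bottom-row=0; cleared 0 line(s) (total 0); column heights now [0 3 1 1 1 1 1], max=3
Drop 3: T rot3 at col 0 lands with bottom-row=3; cleared 0 line(s) (total 0); column heights now [5 6 1 1 1 1 1], max=6
Drop 4: Z rot3 at col 0 lands with bottom-row=5; cleared 0 line(s) (total 0); column heights now [7 8 1 1 1 1 1], max=8
Drop 5: O rot1 at col 3 lands with bottom-row=1; cleared 0 line(s) (total 0); column heights now [7 8 1 3 3 1 1], max=8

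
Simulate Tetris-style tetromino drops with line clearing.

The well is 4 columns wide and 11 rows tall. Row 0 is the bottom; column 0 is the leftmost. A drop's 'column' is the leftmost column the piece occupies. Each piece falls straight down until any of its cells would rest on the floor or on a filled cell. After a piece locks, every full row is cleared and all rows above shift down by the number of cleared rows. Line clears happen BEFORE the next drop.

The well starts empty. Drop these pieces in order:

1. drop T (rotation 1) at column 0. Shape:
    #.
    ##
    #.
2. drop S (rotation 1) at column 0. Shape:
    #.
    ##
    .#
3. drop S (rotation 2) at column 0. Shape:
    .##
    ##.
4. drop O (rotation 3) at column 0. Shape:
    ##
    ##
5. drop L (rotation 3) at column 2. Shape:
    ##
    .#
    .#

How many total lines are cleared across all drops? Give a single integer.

Answer: 1

Derivation:
Drop 1: T rot1 at col 0 lands with bottom-row=0; cleared 0 line(s) (total 0); column heights now [3 2 0 0], max=3
Drop 2: S rot1 at col 0 lands with bottom-row=2; cleared 0 line(s) (total 0); column heights now [5 4 0 0], max=5
Drop 3: S rot2 at col 0 lands with bottom-row=5; cleared 0 line(s) (total 0); column heights now [6 7 7 0], max=7
Drop 4: O rot3 at col 0 lands with bottom-row=7; cleared 0 line(s) (total 0); column heights now [9 9 7 0], max=9
Drop 5: L rot3 at col 2 lands with bottom-row=5; cleared 1 line(s) (total 1); column heights now [8 8 7 7], max=8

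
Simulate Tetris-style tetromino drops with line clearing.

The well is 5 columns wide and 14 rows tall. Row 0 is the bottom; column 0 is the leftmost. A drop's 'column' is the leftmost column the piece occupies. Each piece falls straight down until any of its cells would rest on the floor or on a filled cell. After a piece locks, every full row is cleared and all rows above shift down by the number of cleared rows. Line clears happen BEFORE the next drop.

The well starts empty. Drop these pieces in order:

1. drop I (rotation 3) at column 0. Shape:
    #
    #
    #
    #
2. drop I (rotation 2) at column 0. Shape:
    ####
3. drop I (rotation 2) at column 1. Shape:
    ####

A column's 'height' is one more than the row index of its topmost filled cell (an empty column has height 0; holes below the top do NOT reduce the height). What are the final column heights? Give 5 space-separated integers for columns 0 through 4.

Answer: 5 6 6 6 6

Derivation:
Drop 1: I rot3 at col 0 lands with bottom-row=0; cleared 0 line(s) (total 0); column heights now [4 0 0 0 0], max=4
Drop 2: I rot2 at col 0 lands with bottom-row=4; cleared 0 line(s) (total 0); column heights now [5 5 5 5 0], max=5
Drop 3: I rot2 at col 1 lands with bottom-row=5; cleared 0 line(s) (total 0); column heights now [5 6 6 6 6], max=6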